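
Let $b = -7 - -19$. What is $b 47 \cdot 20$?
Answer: $11280$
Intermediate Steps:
$b = 12$ ($b = -7 + 19 = 12$)
$b 47 \cdot 20 = 12 \cdot 47 \cdot 20 = 564 \cdot 20 = 11280$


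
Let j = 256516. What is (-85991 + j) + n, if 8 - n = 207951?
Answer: -37418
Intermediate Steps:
n = -207943 (n = 8 - 1*207951 = 8 - 207951 = -207943)
(-85991 + j) + n = (-85991 + 256516) - 207943 = 170525 - 207943 = -37418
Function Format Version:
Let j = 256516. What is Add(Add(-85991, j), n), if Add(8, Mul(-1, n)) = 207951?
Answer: -37418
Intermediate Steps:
n = -207943 (n = Add(8, Mul(-1, 207951)) = Add(8, -207951) = -207943)
Add(Add(-85991, j), n) = Add(Add(-85991, 256516), -207943) = Add(170525, -207943) = -37418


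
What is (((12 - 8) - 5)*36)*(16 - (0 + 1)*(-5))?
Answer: -756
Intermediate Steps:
(((12 - 8) - 5)*36)*(16 - (0 + 1)*(-5)) = ((4 - 5)*36)*(16 - (-5)) = (-1*36)*(16 - 1*(-5)) = -36*(16 + 5) = -36*21 = -756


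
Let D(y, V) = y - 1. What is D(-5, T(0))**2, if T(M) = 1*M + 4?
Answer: 36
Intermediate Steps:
T(M) = 4 + M (T(M) = M + 4 = 4 + M)
D(y, V) = -1 + y
D(-5, T(0))**2 = (-1 - 5)**2 = (-6)**2 = 36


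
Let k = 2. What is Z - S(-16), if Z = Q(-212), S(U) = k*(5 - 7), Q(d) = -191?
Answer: -187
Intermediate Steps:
S(U) = -4 (S(U) = 2*(5 - 7) = 2*(-2) = -4)
Z = -191
Z - S(-16) = -191 - 1*(-4) = -191 + 4 = -187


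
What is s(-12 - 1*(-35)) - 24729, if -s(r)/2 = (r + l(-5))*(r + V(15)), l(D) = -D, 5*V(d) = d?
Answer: -26185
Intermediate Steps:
V(d) = d/5
s(r) = -2*(3 + r)*(5 + r) (s(r) = -2*(r - 1*(-5))*(r + (1/5)*15) = -2*(r + 5)*(r + 3) = -2*(5 + r)*(3 + r) = -2*(3 + r)*(5 + r))
s(-12 - 1*(-35)) - 24729 = (-30 - 16*(-12 - 1*(-35)) - 2*(-12 - 1*(-35))**2) - 24729 = (-30 - 16*(-12 + 35) - 2*(-12 + 35)**2) - 24729 = (-30 - 16*23 - 2*23**2) - 24729 = (-30 - 368 - 2*529) - 24729 = (-30 - 368 - 1058) - 24729 = -1456 - 24729 = -26185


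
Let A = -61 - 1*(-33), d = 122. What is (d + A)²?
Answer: 8836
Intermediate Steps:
A = -28 (A = -61 + 33 = -28)
(d + A)² = (122 - 28)² = 94² = 8836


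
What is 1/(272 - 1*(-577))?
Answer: 1/849 ≈ 0.0011779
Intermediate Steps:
1/(272 - 1*(-577)) = 1/(272 + 577) = 1/849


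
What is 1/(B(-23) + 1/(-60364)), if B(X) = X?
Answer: -60364/1388373 ≈ -0.043478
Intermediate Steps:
1/(B(-23) + 1/(-60364)) = 1/(-23 + 1/(-60364)) = 1/(-23 - 1/60364) = 1/(-1388373/60364) = -60364/1388373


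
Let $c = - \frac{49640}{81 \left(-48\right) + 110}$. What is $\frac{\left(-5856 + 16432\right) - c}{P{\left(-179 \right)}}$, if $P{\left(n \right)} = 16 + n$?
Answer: $- \frac{19953244}{307907} \approx -64.803$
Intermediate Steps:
$c = \frac{24820}{1889}$ ($c = - \frac{49640}{-3888 + 110} = - \frac{49640}{-3778} = \left(-49640\right) \left(- \frac{1}{3778}\right) = \frac{24820}{1889} \approx 13.139$)
$\frac{\left(-5856 + 16432\right) - c}{P{\left(-179 \right)}} = \frac{\left(-5856 + 16432\right) - \frac{24820}{1889}}{16 - 179} = \frac{10576 - \frac{24820}{1889}}{-163} = \frac{19953244}{1889} \left(- \frac{1}{163}\right) = - \frac{19953244}{307907}$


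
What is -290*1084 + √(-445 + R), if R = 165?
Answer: -314360 + 2*I*√70 ≈ -3.1436e+5 + 16.733*I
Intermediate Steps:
-290*1084 + √(-445 + R) = -290*1084 + √(-445 + 165) = -314360 + √(-280) = -314360 + 2*I*√70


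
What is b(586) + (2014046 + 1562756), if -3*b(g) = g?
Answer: 10729820/3 ≈ 3.5766e+6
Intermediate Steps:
b(g) = -g/3
b(586) + (2014046 + 1562756) = -1/3*586 + (2014046 + 1562756) = -586/3 + 3576802 = 10729820/3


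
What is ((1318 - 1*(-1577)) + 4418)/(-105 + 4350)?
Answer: 7313/4245 ≈ 1.7227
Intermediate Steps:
((1318 - 1*(-1577)) + 4418)/(-105 + 4350) = ((1318 + 1577) + 4418)/4245 = (2895 + 4418)*(1/4245) = 7313*(1/4245) = 7313/4245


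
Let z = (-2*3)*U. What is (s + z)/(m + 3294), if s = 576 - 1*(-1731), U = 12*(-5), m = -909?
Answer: 889/795 ≈ 1.1182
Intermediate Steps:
U = -60
s = 2307 (s = 576 + 1731 = 2307)
z = 360 (z = -2*3*(-60) = -6*(-60) = 360)
(s + z)/(m + 3294) = (2307 + 360)/(-909 + 3294) = 2667/2385 = 2667*(1/2385) = 889/795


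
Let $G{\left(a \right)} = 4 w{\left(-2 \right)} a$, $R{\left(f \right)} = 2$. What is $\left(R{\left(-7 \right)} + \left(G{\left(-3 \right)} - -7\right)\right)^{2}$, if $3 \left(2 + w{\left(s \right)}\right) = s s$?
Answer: $289$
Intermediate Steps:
$w{\left(s \right)} = -2 + \frac{s^{2}}{3}$ ($w{\left(s \right)} = -2 + \frac{s s}{3} = -2 + \frac{s^{2}}{3}$)
$G{\left(a \right)} = - \frac{8 a}{3}$ ($G{\left(a \right)} = 4 \left(-2 + \frac{\left(-2\right)^{2}}{3}\right) a = 4 \left(-2 + \frac{1}{3} \cdot 4\right) a = 4 \left(-2 + \frac{4}{3}\right) a = 4 \left(- \frac{2}{3}\right) a = - \frac{8 a}{3}$)
$\left(R{\left(-7 \right)} + \left(G{\left(-3 \right)} - -7\right)\right)^{2} = \left(2 - -15\right)^{2} = \left(2 + \left(8 + 7\right)\right)^{2} = \left(2 + 15\right)^{2} = 17^{2} = 289$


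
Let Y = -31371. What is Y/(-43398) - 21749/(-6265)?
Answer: 54304877/12947070 ≈ 4.1944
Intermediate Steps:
Y/(-43398) - 21749/(-6265) = -31371/(-43398) - 21749/(-6265) = -31371*(-1/43398) - 21749*(-1/6265) = 10457/14466 + 3107/895 = 54304877/12947070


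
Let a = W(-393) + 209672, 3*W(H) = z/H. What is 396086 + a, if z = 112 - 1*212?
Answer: 714188782/1179 ≈ 6.0576e+5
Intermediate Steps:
z = -100 (z = 112 - 212 = -100)
W(H) = -100/(3*H) (W(H) = (-100/H)/3 = -100/(3*H))
a = 247203388/1179 (a = -100/3/(-393) + 209672 = -100/3*(-1/393) + 209672 = 100/1179 + 209672 = 247203388/1179 ≈ 2.0967e+5)
396086 + a = 396086 + 247203388/1179 = 714188782/1179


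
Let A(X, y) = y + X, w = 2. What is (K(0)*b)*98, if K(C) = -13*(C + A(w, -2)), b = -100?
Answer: 0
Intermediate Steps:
A(X, y) = X + y
K(C) = -13*C (K(C) = -13*(C + (2 - 2)) = -13*(C + 0) = -13*C)
(K(0)*b)*98 = (-13*0*(-100))*98 = (0*(-100))*98 = 0*98 = 0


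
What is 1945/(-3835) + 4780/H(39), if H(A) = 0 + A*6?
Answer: 137509/6903 ≈ 19.920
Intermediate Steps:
H(A) = 6*A (H(A) = 0 + 6*A = 6*A)
1945/(-3835) + 4780/H(39) = 1945/(-3835) + 4780/((6*39)) = 1945*(-1/3835) + 4780/234 = -389/767 + 4780*(1/234) = -389/767 + 2390/117 = 137509/6903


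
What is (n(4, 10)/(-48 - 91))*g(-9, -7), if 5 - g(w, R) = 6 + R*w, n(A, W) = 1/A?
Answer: 16/139 ≈ 0.11511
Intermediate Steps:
g(w, R) = -1 - R*w (g(w, R) = 5 - (6 + R*w) = 5 + (-6 - R*w) = -1 - R*w)
(n(4, 10)/(-48 - 91))*g(-9, -7) = (1/(-48 - 91*4))*(-1 - 1*(-7)*(-9)) = ((¼)/(-139))*(-1 - 63) = -1/139*¼*(-64) = -1/556*(-64) = 16/139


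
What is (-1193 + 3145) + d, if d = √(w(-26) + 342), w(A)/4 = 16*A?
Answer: 1952 + I*√1322 ≈ 1952.0 + 36.359*I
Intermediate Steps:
w(A) = 64*A (w(A) = 4*(16*A) = 64*A)
d = I*√1322 (d = √(64*(-26) + 342) = √(-1664 + 342) = √(-1322) = I*√1322 ≈ 36.359*I)
(-1193 + 3145) + d = (-1193 + 3145) + I*√1322 = 1952 + I*√1322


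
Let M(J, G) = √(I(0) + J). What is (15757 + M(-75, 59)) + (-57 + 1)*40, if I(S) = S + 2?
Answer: 13517 + I*√73 ≈ 13517.0 + 8.544*I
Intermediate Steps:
I(S) = 2 + S
M(J, G) = √(2 + J) (M(J, G) = √((2 + 0) + J) = √(2 + J))
(15757 + M(-75, 59)) + (-57 + 1)*40 = (15757 + √(2 - 75)) + (-57 + 1)*40 = (15757 + √(-73)) - 56*40 = (15757 + I*√73) - 2240 = 13517 + I*√73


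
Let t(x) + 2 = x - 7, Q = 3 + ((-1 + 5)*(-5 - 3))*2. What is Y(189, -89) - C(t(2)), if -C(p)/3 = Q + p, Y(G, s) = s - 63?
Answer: -356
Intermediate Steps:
Y(G, s) = -63 + s
Q = -61 (Q = 3 + (4*(-8))*2 = 3 - 32*2 = 3 - 64 = -61)
t(x) = -9 + x (t(x) = -2 + (x - 7) = -2 + (-7 + x) = -9 + x)
C(p) = 183 - 3*p (C(p) = -3*(-61 + p) = 183 - 3*p)
Y(189, -89) - C(t(2)) = (-63 - 89) - (183 - 3*(-9 + 2)) = -152 - (183 - 3*(-7)) = -152 - (183 + 21) = -152 - 1*204 = -152 - 204 = -356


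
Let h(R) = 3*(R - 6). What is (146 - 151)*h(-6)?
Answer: 180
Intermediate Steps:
h(R) = -18 + 3*R (h(R) = 3*(-6 + R) = -18 + 3*R)
(146 - 151)*h(-6) = (146 - 151)*(-18 + 3*(-6)) = -5*(-18 - 18) = -5*(-36) = 180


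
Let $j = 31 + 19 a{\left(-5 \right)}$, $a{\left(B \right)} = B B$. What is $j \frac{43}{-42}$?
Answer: $- \frac{10879}{21} \approx -518.05$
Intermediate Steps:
$a{\left(B \right)} = B^{2}$
$j = 506$ ($j = 31 + 19 \left(-5\right)^{2} = 31 + 19 \cdot 25 = 31 + 475 = 506$)
$j \frac{43}{-42} = 506 \frac{43}{-42} = 506 \cdot 43 \left(- \frac{1}{42}\right) = 506 \left(- \frac{43}{42}\right) = - \frac{10879}{21}$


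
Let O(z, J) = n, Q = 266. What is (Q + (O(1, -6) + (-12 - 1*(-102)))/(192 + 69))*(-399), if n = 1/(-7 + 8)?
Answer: -9245761/87 ≈ -1.0627e+5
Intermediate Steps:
n = 1 (n = 1/1 = 1)
O(z, J) = 1
(Q + (O(1, -6) + (-12 - 1*(-102)))/(192 + 69))*(-399) = (266 + (1 + (-12 - 1*(-102)))/(192 + 69))*(-399) = (266 + (1 + (-12 + 102))/261)*(-399) = (266 + (1 + 90)*(1/261))*(-399) = (266 + 91*(1/261))*(-399) = (266 + 91/261)*(-399) = (69517/261)*(-399) = -9245761/87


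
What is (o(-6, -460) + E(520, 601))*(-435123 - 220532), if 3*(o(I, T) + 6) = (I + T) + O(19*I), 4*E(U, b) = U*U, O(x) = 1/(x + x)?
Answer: -30244084655785/684 ≈ -4.4216e+10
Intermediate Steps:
O(x) = 1/(2*x)
E(U, b) = U**2/4 (E(U, b) = (U*U)/4 = U**2/4)
o(I, T) = -6 + I/3 + T/3 + 1/(114*I) (o(I, T) = -6 + ((I + T) + 1/(2*((19*I))))/3 = -6 + ((I + T) + (1/(19*I))/2)/3 = -6 + ((I + T) + 1/(38*I))/3 = -6 + (I + T + 1/(38*I))/3 = -6 + (I/3 + T/3 + 1/(114*I)) = -6 + I/3 + T/3 + 1/(114*I))
(o(-6, -460) + E(520, 601))*(-435123 - 220532) = ((1/114)*(1 + 38*(-6)*(-18 - 6 - 460))/(-6) + (1/4)*520**2)*(-435123 - 220532) = ((1/114)*(-1/6)*(1 + 38*(-6)*(-484)) + (1/4)*270400)*(-655655) = ((1/114)*(-1/6)*(1 + 110352) + 67600)*(-655655) = ((1/114)*(-1/6)*110353 + 67600)*(-655655) = (-110353/684 + 67600)*(-655655) = (46128047/684)*(-655655) = -30244084655785/684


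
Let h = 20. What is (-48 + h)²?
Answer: 784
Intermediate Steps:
(-48 + h)² = (-48 + 20)² = (-28)² = 784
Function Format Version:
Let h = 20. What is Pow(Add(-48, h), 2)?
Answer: 784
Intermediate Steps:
Pow(Add(-48, h), 2) = Pow(Add(-48, 20), 2) = Pow(-28, 2) = 784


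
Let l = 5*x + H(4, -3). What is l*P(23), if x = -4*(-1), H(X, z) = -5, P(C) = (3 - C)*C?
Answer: -6900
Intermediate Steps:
P(C) = C*(3 - C)
x = 4
l = 15 (l = 5*4 - 5 = 20 - 5 = 15)
l*P(23) = 15*(23*(3 - 1*23)) = 15*(23*(3 - 23)) = 15*(23*(-20)) = 15*(-460) = -6900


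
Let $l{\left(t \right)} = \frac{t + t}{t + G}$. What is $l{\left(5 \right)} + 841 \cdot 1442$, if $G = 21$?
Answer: $\frac{15765391}{13} \approx 1.2127 \cdot 10^{6}$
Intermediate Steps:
$l{\left(t \right)} = \frac{2 t}{21 + t}$ ($l{\left(t \right)} = \frac{t + t}{t + 21} = \frac{2 t}{21 + t}$)
$l{\left(5 \right)} + 841 \cdot 1442 = 2 \cdot 5 \frac{1}{21 + 5} + 841 \cdot 1442 = 2 \cdot 5 \cdot \frac{1}{26} + 1212722 = \frac{5}{13} + 1212722 = \frac{15765391}{13}$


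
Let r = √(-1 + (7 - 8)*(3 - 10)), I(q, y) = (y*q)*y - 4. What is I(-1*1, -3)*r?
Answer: -13*√6 ≈ -31.843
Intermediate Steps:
I(q, y) = -4 + q*y² (I(q, y) = (q*y)*y - 4 = q*y² - 4 = -4 + q*y²)
r = √6 (r = √(-1 - 1*(-7)) = √(-1 + 7) = √6 ≈ 2.4495)
I(-1*1, -3)*r = (-4 - 1*1*(-3)²)*√6 = (-4 - 1*9)*√6 = (-4 - 9)*√6 = -13*√6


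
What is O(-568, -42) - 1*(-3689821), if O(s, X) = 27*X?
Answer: 3688687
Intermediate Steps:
O(-568, -42) - 1*(-3689821) = 27*(-42) - 1*(-3689821) = -1134 + 3689821 = 3688687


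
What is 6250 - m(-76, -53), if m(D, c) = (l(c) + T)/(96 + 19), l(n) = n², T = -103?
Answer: 716044/115 ≈ 6226.5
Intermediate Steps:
m(D, c) = -103/115 + c²/115 (m(D, c) = (c² - 103)/(96 + 19) = (-103 + c²)/115 = (-103 + c²)*(1/115) = -103/115 + c²/115)
6250 - m(-76, -53) = 6250 - (-103/115 + (1/115)*(-53)²) = 6250 - (-103/115 + (1/115)*2809) = 6250 - (-103/115 + 2809/115) = 6250 - 1*2706/115 = 6250 - 2706/115 = 716044/115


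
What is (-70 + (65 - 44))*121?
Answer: -5929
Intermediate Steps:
(-70 + (65 - 44))*121 = (-70 + 21)*121 = -49*121 = -5929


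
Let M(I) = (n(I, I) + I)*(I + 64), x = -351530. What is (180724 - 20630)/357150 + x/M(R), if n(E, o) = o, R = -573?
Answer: -2680322332/17360882925 ≈ -0.15439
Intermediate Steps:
M(I) = 2*I*(64 + I) (M(I) = (I + I)*(I + 64) = (2*I)*(64 + I) = 2*I*(64 + I))
(180724 - 20630)/357150 + x/M(R) = (180724 - 20630)/357150 - 351530*(-1/(1146*(64 - 573))) = 160094*(1/357150) - 351530/(2*(-573)*(-509)) = 80047/178575 - 351530/583314 = 80047/178575 - 351530*1/583314 = 80047/178575 - 175765/291657 = -2680322332/17360882925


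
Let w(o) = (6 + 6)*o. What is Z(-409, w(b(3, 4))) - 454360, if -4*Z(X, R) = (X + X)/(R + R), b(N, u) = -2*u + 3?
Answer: -109046809/240 ≈ -4.5436e+5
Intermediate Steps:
b(N, u) = 3 - 2*u
w(o) = 12*o
Z(X, R) = -X/(4*R) (Z(X, R) = -(X + X)/(4*(R + R)) = -2*X/(4*(2*R)) = -2*X*1/(2*R)/4 = -X/(4*R))
Z(-409, w(b(3, 4))) - 454360 = -¼*(-409)/12*(3 - 2*4) - 454360 = -¼*(-409)/12*(3 - 8) - 454360 = -¼*(-409)/12*(-5) - 454360 = -¼*(-409)/(-60) - 454360 = -¼*(-409)*(-1/60) - 454360 = -409/240 - 454360 = -109046809/240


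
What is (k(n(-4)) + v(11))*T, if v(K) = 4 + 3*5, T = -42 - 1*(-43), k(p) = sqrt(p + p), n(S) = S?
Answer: 19 + 2*I*sqrt(2) ≈ 19.0 + 2.8284*I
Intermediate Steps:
k(p) = sqrt(2)*sqrt(p) (k(p) = sqrt(2*p) = sqrt(2)*sqrt(p))
T = 1 (T = -42 + 43 = 1)
v(K) = 19 (v(K) = 4 + 15 = 19)
(k(n(-4)) + v(11))*T = (sqrt(2)*sqrt(-4) + 19)*1 = (sqrt(2)*(2*I) + 19)*1 = (2*I*sqrt(2) + 19)*1 = (19 + 2*I*sqrt(2))*1 = 19 + 2*I*sqrt(2)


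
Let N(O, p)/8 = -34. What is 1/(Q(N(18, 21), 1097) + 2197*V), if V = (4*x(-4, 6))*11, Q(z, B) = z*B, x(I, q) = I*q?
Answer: -1/2618416 ≈ -3.8191e-7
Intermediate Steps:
N(O, p) = -272 (N(O, p) = 8*(-34) = -272)
Q(z, B) = B*z
V = -1056 (V = (4*(-4*6))*11 = (4*(-24))*11 = -96*11 = -1056)
1/(Q(N(18, 21), 1097) + 2197*V) = 1/(1097*(-272) + 2197*(-1056)) = 1/(-298384 - 2320032) = 1/(-2618416) = -1/2618416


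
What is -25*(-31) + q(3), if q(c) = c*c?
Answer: 784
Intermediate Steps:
q(c) = c²
-25*(-31) + q(3) = -25*(-31) + 3² = 775 + 9 = 784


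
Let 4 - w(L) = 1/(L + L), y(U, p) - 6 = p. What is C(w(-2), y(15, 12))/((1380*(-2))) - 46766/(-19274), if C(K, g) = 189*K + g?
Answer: 656495/308384 ≈ 2.1288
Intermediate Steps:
y(U, p) = 6 + p
w(L) = 4 - 1/(2*L) (w(L) = 4 - 1/(L + L) = 4 - 1/(2*L))
C(K, g) = g + 189*K
C(w(-2), y(15, 12))/((1380*(-2))) - 46766/(-19274) = ((6 + 12) + 189*(4 - ½/(-2)))/((1380*(-2))) - 46766/(-19274) = (18 + 189*(4 - ½*(-½)))/(-2760) - 46766*(-1/19274) = (18 + 189*(4 + ¼))*(-1/2760) + 23383/9637 = (18 + 189*(17/4))*(-1/2760) + 23383/9637 = (18 + 3213/4)*(-1/2760) + 23383/9637 = (3285/4)*(-1/2760) + 23383/9637 = -219/736 + 23383/9637 = 656495/308384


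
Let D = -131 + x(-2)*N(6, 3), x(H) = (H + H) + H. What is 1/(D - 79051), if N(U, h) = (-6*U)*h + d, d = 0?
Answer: -1/78534 ≈ -1.2733e-5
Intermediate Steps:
N(U, h) = -6*U*h (N(U, h) = (-6*U)*h + 0 = -6*U*h + 0 = -6*U*h)
x(H) = 3*H (x(H) = 2*H + H = 3*H)
D = 517 (D = -131 + (3*(-2))*(-6*6*3) = -131 - 6*(-108) = -131 + 648 = 517)
1/(D - 79051) = 1/(517 - 79051) = 1/(-78534) = -1/78534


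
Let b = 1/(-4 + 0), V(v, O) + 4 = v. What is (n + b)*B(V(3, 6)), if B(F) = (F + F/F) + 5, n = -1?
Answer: -25/4 ≈ -6.2500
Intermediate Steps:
V(v, O) = -4 + v
B(F) = 6 + F (B(F) = (F + 1) + 5 = (1 + F) + 5 = 6 + F)
b = -¼ (b = 1/(-4) = -¼ ≈ -0.25000)
(n + b)*B(V(3, 6)) = (-1 - ¼)*(6 + (-4 + 3)) = -5*(6 - 1)/4 = -5/4*5 = -25/4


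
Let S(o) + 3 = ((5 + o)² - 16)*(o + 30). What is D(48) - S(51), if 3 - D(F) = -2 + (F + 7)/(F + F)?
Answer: -24260407/96 ≈ -2.5271e+5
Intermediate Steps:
S(o) = -3 + (-16 + (5 + o)²)*(30 + o) (S(o) = -3 + ((5 + o)² - 16)*(o + 30) = -3 + (-16 + (5 + o)²)*(30 + o))
D(F) = 5 - (7 + F)/(2*F) (D(F) = 3 - (-2 + (F + 7)/(F + F)) = 3 - (-2 + (7 + F)/((2*F))) = 3 - (-2 + (7 + F)*(1/(2*F))) = 3 - (-2 + (7 + F)/(2*F)) = 3 + (2 - (7 + F)/(2*F)) = 5 - (7 + F)/(2*F))
D(48) - S(51) = (½)*(-7 + 9*48)/48 - (267 + 51³ + 40*51² + 309*51) = (½)*(1/48)*(-7 + 432) - (267 + 132651 + 40*2601 + 15759) = (½)*(1/48)*425 - (267 + 132651 + 104040 + 15759) = 425/96 - 1*252717 = 425/96 - 252717 = -24260407/96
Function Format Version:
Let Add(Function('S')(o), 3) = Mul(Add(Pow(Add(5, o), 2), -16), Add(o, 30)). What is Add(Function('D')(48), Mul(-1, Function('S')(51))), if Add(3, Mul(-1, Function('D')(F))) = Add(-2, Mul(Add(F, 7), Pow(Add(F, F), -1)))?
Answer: Rational(-24260407, 96) ≈ -2.5271e+5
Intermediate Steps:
Function('S')(o) = Add(-3, Mul(Add(-16, Pow(Add(5, o), 2)), Add(30, o))) (Function('S')(o) = Add(-3, Mul(Add(Pow(Add(5, o), 2), -16), Add(o, 30))) = Add(-3, Mul(Add(-16, Pow(Add(5, o), 2)), Add(30, o))))
Function('D')(F) = Add(5, Mul(Rational(-1, 2), Pow(F, -1), Add(7, F))) (Function('D')(F) = Add(3, Mul(-1, Add(-2, Mul(Add(F, 7), Pow(Add(F, F), -1))))) = Add(3, Mul(-1, Add(-2, Mul(Add(7, F), Pow(Mul(2, F), -1))))) = Add(3, Mul(-1, Add(-2, Mul(Add(7, F), Mul(Rational(1, 2), Pow(F, -1)))))) = Add(3, Mul(-1, Add(-2, Mul(Rational(1, 2), Pow(F, -1), Add(7, F))))) = Add(3, Add(2, Mul(Rational(-1, 2), Pow(F, -1), Add(7, F)))) = Add(5, Mul(Rational(-1, 2), Pow(F, -1), Add(7, F))))
Add(Function('D')(48), Mul(-1, Function('S')(51))) = Add(Mul(Rational(1, 2), Pow(48, -1), Add(-7, Mul(9, 48))), Mul(-1, Add(267, Pow(51, 3), Mul(40, Pow(51, 2)), Mul(309, 51)))) = Add(Mul(Rational(1, 2), Rational(1, 48), Add(-7, 432)), Mul(-1, Add(267, 132651, Mul(40, 2601), 15759))) = Add(Mul(Rational(1, 2), Rational(1, 48), 425), Mul(-1, Add(267, 132651, 104040, 15759))) = Add(Rational(425, 96), Mul(-1, 252717)) = Add(Rational(425, 96), -252717) = Rational(-24260407, 96)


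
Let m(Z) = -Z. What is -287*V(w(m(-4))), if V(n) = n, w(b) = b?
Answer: -1148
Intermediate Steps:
-287*V(w(m(-4))) = -(-287)*(-4) = -287*4 = -1148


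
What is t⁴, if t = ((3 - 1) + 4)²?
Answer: 1679616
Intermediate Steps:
t = 36 (t = (2 + 4)² = 6² = 36)
t⁴ = 36⁴ = 1679616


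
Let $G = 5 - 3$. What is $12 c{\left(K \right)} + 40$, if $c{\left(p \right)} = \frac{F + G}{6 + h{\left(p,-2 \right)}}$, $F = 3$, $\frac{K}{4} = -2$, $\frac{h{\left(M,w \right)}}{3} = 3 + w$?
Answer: $\frac{140}{3} \approx 46.667$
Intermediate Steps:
$h{\left(M,w \right)} = 9 + 3 w$ ($h{\left(M,w \right)} = 3 \left(3 + w\right) = 9 + 3 w$)
$K = -8$ ($K = 4 \left(-2\right) = -8$)
$G = 2$ ($G = 5 - 3 = 2$)
$c{\left(p \right)} = \frac{5}{9}$ ($c{\left(p \right)} = \frac{3 + 2}{6 + \left(9 + 3 \left(-2\right)\right)} = \frac{5}{6 + \left(9 - 6\right)} = \frac{5}{6 + 3} = \frac{5}{9}$)
$12 c{\left(K \right)} + 40 = 12 \cdot \frac{5}{9} + 40 = \frac{20}{3} + 40 = \frac{140}{3}$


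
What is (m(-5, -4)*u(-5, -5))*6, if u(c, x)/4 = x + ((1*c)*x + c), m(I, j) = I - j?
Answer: -360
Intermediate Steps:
u(c, x) = 4*c + 4*x + 4*c*x (u(c, x) = 4*(x + ((1*c)*x + c)) = 4*(x + (c*x + c)) = 4*(x + (c + c*x)) = 4*(c + x + c*x) = 4*c + 4*x + 4*c*x)
(m(-5, -4)*u(-5, -5))*6 = ((-5 - 1*(-4))*(4*(-5) + 4*(-5) + 4*(-5)*(-5)))*6 = ((-5 + 4)*(-20 - 20 + 100))*6 = -1*60*6 = -60*6 = -360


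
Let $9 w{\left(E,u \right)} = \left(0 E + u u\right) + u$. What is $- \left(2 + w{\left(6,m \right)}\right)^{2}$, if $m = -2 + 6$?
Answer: $- \frac{1444}{81} \approx -17.827$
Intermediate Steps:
$m = 4$
$w{\left(E,u \right)} = \frac{u}{9} + \frac{u^{2}}{9}$ ($w{\left(E,u \right)} = \frac{\left(0 E + u u\right) + u}{9} = \frac{\left(0 + u^{2}\right) + u}{9} = \frac{u^{2} + u}{9} = \frac{u + u^{2}}{9} = \frac{u}{9} + \frac{u^{2}}{9}$)
$- \left(2 + w{\left(6,m \right)}\right)^{2} = - \left(2 + \frac{1}{9} \cdot 4 \left(1 + 4\right)\right)^{2} = - \left(2 + \frac{1}{9} \cdot 4 \cdot 5\right)^{2} = - \left(2 + \frac{20}{9}\right)^{2} = - \left(\frac{38}{9}\right)^{2} = \left(-1\right) \frac{1444}{81} = - \frac{1444}{81}$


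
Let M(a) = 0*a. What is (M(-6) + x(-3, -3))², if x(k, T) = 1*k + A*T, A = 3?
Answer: 144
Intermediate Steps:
M(a) = 0
x(k, T) = k + 3*T (x(k, T) = 1*k + 3*T = k + 3*T)
(M(-6) + x(-3, -3))² = (0 + (-3 + 3*(-3)))² = (0 + (-3 - 9))² = (0 - 12)² = (-12)² = 144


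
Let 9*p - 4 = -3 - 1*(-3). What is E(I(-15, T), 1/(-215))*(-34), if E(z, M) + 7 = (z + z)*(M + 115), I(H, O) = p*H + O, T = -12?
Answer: 94302502/645 ≈ 1.4621e+5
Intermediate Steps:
p = 4/9 (p = 4/9 + (-3 - 1*(-3))/9 = 4/9 + (-3 + 3)/9 = 4/9 + (⅑)*0 = 4/9 + 0 = 4/9 ≈ 0.44444)
I(H, O) = O + 4*H/9 (I(H, O) = 4*H/9 + O = O + 4*H/9)
E(z, M) = -7 + 2*z*(115 + M) (E(z, M) = -7 + (z + z)*(M + 115) = -7 + (2*z)*(115 + M) = -7 + 2*z*(115 + M))
E(I(-15, T), 1/(-215))*(-34) = (-7 + 230*(-12 + (4/9)*(-15)) + 2*(-12 + (4/9)*(-15))/(-215))*(-34) = (-7 + 230*(-12 - 20/3) + 2*(-1/215)*(-12 - 20/3))*(-34) = (-7 + 230*(-56/3) + 2*(-1/215)*(-56/3))*(-34) = (-7 - 12880/3 + 112/645)*(-34) = -2773603/645*(-34) = 94302502/645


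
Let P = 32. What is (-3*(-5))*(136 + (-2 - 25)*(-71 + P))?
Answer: 17835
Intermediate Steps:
(-3*(-5))*(136 + (-2 - 25)*(-71 + P)) = (-3*(-5))*(136 + (-2 - 25)*(-71 + 32)) = 15*(136 - 27*(-39)) = 15*(136 + 1053) = 15*1189 = 17835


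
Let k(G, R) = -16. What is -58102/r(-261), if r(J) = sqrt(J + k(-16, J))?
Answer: 58102*I*sqrt(277)/277 ≈ 3491.0*I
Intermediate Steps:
r(J) = sqrt(-16 + J) (r(J) = sqrt(J - 16) = sqrt(-16 + J))
-58102/r(-261) = -58102/sqrt(-16 - 261) = -58102*(-I*sqrt(277)/277) = -(-58102)*I*sqrt(277)/277 = 58102*I*sqrt(277)/277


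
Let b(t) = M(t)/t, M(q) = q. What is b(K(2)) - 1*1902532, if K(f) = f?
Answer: -1902531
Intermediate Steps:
b(t) = 1 (b(t) = t/t = 1)
b(K(2)) - 1*1902532 = 1 - 1*1902532 = 1 - 1902532 = -1902531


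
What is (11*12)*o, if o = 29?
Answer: 3828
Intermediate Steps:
(11*12)*o = (11*12)*29 = 132*29 = 3828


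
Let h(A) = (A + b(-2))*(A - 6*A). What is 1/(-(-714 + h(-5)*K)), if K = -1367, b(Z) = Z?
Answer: -1/238511 ≈ -4.1927e-6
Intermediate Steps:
h(A) = -5*A*(-2 + A) (h(A) = (A - 2)*(A - 6*A) = (-2 + A)*(-5*A) = -5*A*(-2 + A))
1/(-(-714 + h(-5)*K)) = 1/(-(-714 + (5*(-5)*(2 - 1*(-5)))*(-1367))) = 1/(-(-714 + (5*(-5)*(2 + 5))*(-1367))) = 1/(-(-714 + (5*(-5)*7)*(-1367))) = 1/(-(-714 - 175*(-1367))) = 1/(-(-714 + 239225)) = 1/(-1*238511) = 1/(-238511) = -1/238511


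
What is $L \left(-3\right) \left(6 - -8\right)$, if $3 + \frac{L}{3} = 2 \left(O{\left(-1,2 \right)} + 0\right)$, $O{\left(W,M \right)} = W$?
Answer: $630$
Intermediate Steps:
$L = -15$ ($L = -9 + 3 \cdot 2 \left(-1 + 0\right) = -9 + 3 \cdot 2 \left(-1\right) = -9 + 3 \left(-2\right) = -9 - 6 = -15$)
$L \left(-3\right) \left(6 - -8\right) = \left(-15\right) \left(-3\right) \left(6 - -8\right) = 45 \left(6 + 8\right) = 45 \cdot 14 = 630$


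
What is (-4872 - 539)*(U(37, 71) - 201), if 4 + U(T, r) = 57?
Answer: 800828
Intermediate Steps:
U(T, r) = 53 (U(T, r) = -4 + 57 = 53)
(-4872 - 539)*(U(37, 71) - 201) = (-4872 - 539)*(53 - 201) = -5411*(-148) = 800828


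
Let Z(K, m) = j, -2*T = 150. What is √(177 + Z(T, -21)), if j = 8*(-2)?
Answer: √161 ≈ 12.689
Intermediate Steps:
T = -75 (T = -½*150 = -75)
j = -16
Z(K, m) = -16
√(177 + Z(T, -21)) = √(177 - 16) = √161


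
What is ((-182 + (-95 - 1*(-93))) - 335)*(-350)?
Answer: 181650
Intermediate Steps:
((-182 + (-95 - 1*(-93))) - 335)*(-350) = ((-182 + (-95 + 93)) - 335)*(-350) = ((-182 - 2) - 335)*(-350) = (-184 - 335)*(-350) = -519*(-350) = 181650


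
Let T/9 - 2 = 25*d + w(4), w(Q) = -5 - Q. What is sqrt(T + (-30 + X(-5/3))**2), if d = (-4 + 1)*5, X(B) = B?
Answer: I*sqrt(21917)/3 ≈ 49.348*I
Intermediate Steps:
d = -15 (d = -3*5 = -15)
T = -3438 (T = 18 + 9*(25*(-15) + (-5 - 1*4)) = 18 + 9*(-375 + (-5 - 4)) = 18 + 9*(-375 - 9) = 18 + 9*(-384) = 18 - 3456 = -3438)
sqrt(T + (-30 + X(-5/3))**2) = sqrt(-3438 + (-30 - 5/3)**2) = sqrt(-3438 + (-95/3)**2) = sqrt(-3438 + 9025/9) = sqrt(-21917/9) = I*sqrt(21917)/3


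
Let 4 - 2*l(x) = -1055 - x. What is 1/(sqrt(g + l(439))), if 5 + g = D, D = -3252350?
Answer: -I*sqrt(3251606)/3251606 ≈ -0.00055456*I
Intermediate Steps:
g = -3252355 (g = -5 - 3252350 = -3252355)
l(x) = 1059/2 + x/2 (l(x) = 2 - (-1055 - x)/2 = 2 + (1055/2 + x/2) = 1059/2 + x/2)
1/(sqrt(g + l(439))) = 1/(sqrt(-3252355 + (1059/2 + (1/2)*439))) = 1/(sqrt(-3252355 + (1059/2 + 439/2))) = 1/(sqrt(-3252355 + 749)) = 1/(sqrt(-3251606)) = 1/(I*sqrt(3251606)) = -I*sqrt(3251606)/3251606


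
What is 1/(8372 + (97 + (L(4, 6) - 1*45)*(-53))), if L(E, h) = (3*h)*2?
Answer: 1/8946 ≈ 0.00011178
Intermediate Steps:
L(E, h) = 6*h
1/(8372 + (97 + (L(4, 6) - 1*45)*(-53))) = 1/(8372 + (97 + (6*6 - 1*45)*(-53))) = 1/(8372 + (97 + (36 - 45)*(-53))) = 1/(8372 + (97 - 9*(-53))) = 1/(8372 + (97 + 477)) = 1/(8372 + 574) = 1/8946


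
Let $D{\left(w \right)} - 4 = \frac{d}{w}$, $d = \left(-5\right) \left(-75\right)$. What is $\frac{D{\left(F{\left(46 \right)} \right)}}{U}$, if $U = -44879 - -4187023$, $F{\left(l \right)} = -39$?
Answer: $- \frac{73}{53847872} \approx -1.3557 \cdot 10^{-6}$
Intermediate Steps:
$U = 4142144$ ($U = -44879 + 4187023 = 4142144$)
$d = 375$
$D{\left(w \right)} = 4 + \frac{375}{w}$
$\frac{D{\left(F{\left(46 \right)} \right)}}{U} = \frac{4 + \frac{375}{-39}}{4142144} = \left(4 + 375 \left(- \frac{1}{39}\right)\right) \frac{1}{4142144} = \left(4 - \frac{125}{13}\right) \frac{1}{4142144} = \left(- \frac{73}{13}\right) \frac{1}{4142144} = - \frac{73}{53847872}$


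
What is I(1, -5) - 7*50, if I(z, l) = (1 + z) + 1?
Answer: -347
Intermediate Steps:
I(z, l) = 2 + z
I(1, -5) - 7*50 = (2 + 1) - 7*50 = 3 - 350 = -347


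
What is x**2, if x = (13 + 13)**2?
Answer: 456976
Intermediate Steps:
x = 676 (x = 26**2 = 676)
x**2 = 676**2 = 456976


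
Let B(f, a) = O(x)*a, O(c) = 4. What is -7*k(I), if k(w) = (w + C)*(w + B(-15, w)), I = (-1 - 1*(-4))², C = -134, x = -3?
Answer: 39375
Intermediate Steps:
I = 9 (I = (-1 + 4)² = 3² = 9)
B(f, a) = 4*a
k(w) = 5*w*(-134 + w) (k(w) = (w - 134)*(w + 4*w) = (-134 + w)*(5*w) = 5*w*(-134 + w))
-7*k(I) = -35*9*(-134 + 9) = -35*9*(-125) = -7*(-5625) = 39375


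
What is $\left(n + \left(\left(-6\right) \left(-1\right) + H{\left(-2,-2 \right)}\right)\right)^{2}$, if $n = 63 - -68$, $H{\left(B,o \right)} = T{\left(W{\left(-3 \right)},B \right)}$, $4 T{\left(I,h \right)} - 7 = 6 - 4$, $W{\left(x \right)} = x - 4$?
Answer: $\frac{310249}{16} \approx 19391.0$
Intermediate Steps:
$W{\left(x \right)} = -4 + x$ ($W{\left(x \right)} = x - 4 = -4 + x$)
$T{\left(I,h \right)} = \frac{9}{4}$ ($T{\left(I,h \right)} = \frac{7}{4} + \frac{6 - 4}{4} = \frac{7}{4} + \frac{1}{4} \cdot 2 = \frac{7}{4} + \frac{1}{2} = \frac{9}{4}$)
$H{\left(B,o \right)} = \frac{9}{4}$
$n = 131$ ($n = 63 + 68 = 131$)
$\left(n + \left(\left(-6\right) \left(-1\right) + H{\left(-2,-2 \right)}\right)\right)^{2} = \left(131 + \left(\left(-6\right) \left(-1\right) + \frac{9}{4}\right)\right)^{2} = \left(131 + \left(6 + \frac{9}{4}\right)\right)^{2} = \left(131 + \frac{33}{4}\right)^{2} = \left(\frac{557}{4}\right)^{2} = \frac{310249}{16}$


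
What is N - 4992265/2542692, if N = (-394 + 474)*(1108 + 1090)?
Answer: 447101969015/2542692 ≈ 1.7584e+5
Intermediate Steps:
N = 175840 (N = 80*2198 = 175840)
N - 4992265/2542692 = 175840 - 4992265/2542692 = 447101969015/2542692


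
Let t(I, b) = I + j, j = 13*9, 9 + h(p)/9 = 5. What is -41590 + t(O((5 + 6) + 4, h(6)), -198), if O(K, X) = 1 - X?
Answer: -41436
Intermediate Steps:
h(p) = -36 (h(p) = -81 + 9*5 = -81 + 45 = -36)
j = 117
t(I, b) = 117 + I (t(I, b) = I + 117 = 117 + I)
-41590 + t(O((5 + 6) + 4, h(6)), -198) = -41590 + (117 + (1 - 1*(-36))) = -41590 + (117 + (1 + 36)) = -41590 + (117 + 37) = -41590 + 154 = -41436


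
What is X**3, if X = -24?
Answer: -13824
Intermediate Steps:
X**3 = (-24)**3 = -13824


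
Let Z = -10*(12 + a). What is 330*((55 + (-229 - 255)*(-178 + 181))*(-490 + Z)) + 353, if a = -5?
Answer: 258165953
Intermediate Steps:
Z = -70 (Z = -10*(12 - 5) = -10*7 = -70)
330*((55 + (-229 - 255)*(-178 + 181))*(-490 + Z)) + 353 = 330*((55 + (-229 - 255)*(-178 + 181))*(-490 - 70)) + 353 = 330*((55 - 484*3)*(-560)) + 353 = 330*((55 - 1452)*(-560)) + 353 = 330*(-1397*(-560)) + 353 = 330*782320 + 353 = 258165600 + 353 = 258165953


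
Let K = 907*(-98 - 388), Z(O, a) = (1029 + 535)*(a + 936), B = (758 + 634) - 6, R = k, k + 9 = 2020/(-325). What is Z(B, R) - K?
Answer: 122259094/65 ≈ 1.8809e+6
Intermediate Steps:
k = -989/65 (k = -9 + 2020/(-325) = -9 + 2020*(-1/325) = -9 - 404/65 = -989/65 ≈ -15.215)
R = -989/65 ≈ -15.215
B = 1386 (B = 1392 - 6 = 1386)
Z(O, a) = 1463904 + 1564*a (Z(O, a) = 1564*(936 + a) = 1463904 + 1564*a)
K = -440802 (K = 907*(-486) = -440802)
Z(B, R) - K = (1463904 + 1564*(-989/65)) - 1*(-440802) = (1463904 - 1546796/65) + 440802 = 93606964/65 + 440802 = 122259094/65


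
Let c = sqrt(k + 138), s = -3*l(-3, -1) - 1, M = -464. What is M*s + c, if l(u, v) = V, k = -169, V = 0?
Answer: 464 + I*sqrt(31) ≈ 464.0 + 5.5678*I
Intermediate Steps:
l(u, v) = 0
s = -1 (s = -3*0 - 1 = 0 - 1 = -1)
c = I*sqrt(31) (c = sqrt(-169 + 138) = sqrt(-31) = I*sqrt(31) ≈ 5.5678*I)
M*s + c = -464*(-1) + I*sqrt(31) = 464 + I*sqrt(31)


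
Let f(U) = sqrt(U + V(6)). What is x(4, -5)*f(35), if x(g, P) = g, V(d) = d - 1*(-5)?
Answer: 4*sqrt(46) ≈ 27.129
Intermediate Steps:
V(d) = 5 + d (V(d) = d + 5 = 5 + d)
f(U) = sqrt(11 + U) (f(U) = sqrt(U + (5 + 6)) = sqrt(U + 11) = sqrt(11 + U))
x(4, -5)*f(35) = 4*sqrt(11 + 35) = 4*sqrt(46)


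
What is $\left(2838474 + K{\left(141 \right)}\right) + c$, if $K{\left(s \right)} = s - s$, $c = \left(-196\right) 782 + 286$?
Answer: $2685488$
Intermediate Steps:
$c = -152986$ ($c = -153272 + 286 = -152986$)
$K{\left(s \right)} = 0$
$\left(2838474 + K{\left(141 \right)}\right) + c = \left(2838474 + 0\right) - 152986 = 2838474 - 152986 = 2685488$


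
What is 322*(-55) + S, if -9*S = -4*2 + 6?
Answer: -159388/9 ≈ -17710.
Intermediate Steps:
S = 2/9 (S = -(-4*2 + 6)/9 = -(-8 + 6)/9 = -⅑*(-2) = 2/9 ≈ 0.22222)
322*(-55) + S = 322*(-55) + 2/9 = -17710 + 2/9 = -159388/9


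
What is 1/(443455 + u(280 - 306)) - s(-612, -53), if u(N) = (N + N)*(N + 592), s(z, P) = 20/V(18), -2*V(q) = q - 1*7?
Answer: 16560931/4554253 ≈ 3.6364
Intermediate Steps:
V(q) = 7/2 - q/2 (V(q) = -(q - 1*7)/2 = -(q - 7)/2 = -(-7 + q)/2 = 7/2 - q/2)
s(z, P) = -40/11 (s(z, P) = 20/(7/2 - 1/2*18) = 20/(7/2 - 9) = 20/(-11/2) = 20*(-2/11) = -40/11)
u(N) = 2*N*(592 + N) (u(N) = (2*N)*(592 + N) = 2*N*(592 + N))
1/(443455 + u(280 - 306)) - s(-612, -53) = 1/(443455 + 2*(280 - 306)*(592 + (280 - 306))) - 1*(-40/11) = 1/(443455 + 2*(-26)*(592 - 26)) + 40/11 = 1/(443455 + 2*(-26)*566) + 40/11 = 1/(443455 - 29432) + 40/11 = 1/414023 + 40/11 = 16560931/4554253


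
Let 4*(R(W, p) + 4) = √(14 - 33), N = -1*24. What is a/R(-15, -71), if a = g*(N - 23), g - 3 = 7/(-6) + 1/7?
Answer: 124832/5775 + 7802*I*√19/5775 ≈ 21.616 + 5.8889*I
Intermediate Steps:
N = -24
g = 83/42 (g = 3 + (7/(-6) + 1/7) = 3 + (7*(-⅙) + 1*(⅐)) = 3 + (-7/6 + ⅐) = 3 - 43/42 = 83/42 ≈ 1.9762)
a = -3901/42 (a = 83*(-24 - 23)/42 = (83/42)*(-47) = -3901/42 ≈ -92.881)
R(W, p) = -4 + I*√19/4 (R(W, p) = -4 + √(14 - 33)/4 = -4 + √(-19)/4 = -4 + (I*√19)/4 = -4 + I*√19/4)
a/R(-15, -71) = -3901/(42*(-4 + I*√19/4))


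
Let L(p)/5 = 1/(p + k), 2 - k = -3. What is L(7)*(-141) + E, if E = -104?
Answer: -651/4 ≈ -162.75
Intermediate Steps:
k = 5 (k = 2 - 1*(-3) = 2 + 3 = 5)
L(p) = 5/(5 + p) (L(p) = 5/(p + 5) = 5/(5 + p))
L(7)*(-141) + E = (5/(5 + 7))*(-141) - 104 = (5/12)*(-141) - 104 = -235/4 - 104 = -651/4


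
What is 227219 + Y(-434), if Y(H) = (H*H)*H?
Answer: -81519285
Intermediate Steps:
Y(H) = H³ (Y(H) = H²*H = H³)
227219 + Y(-434) = 227219 + (-434)³ = 227219 - 81746504 = -81519285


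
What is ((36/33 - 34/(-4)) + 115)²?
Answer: 7513081/484 ≈ 15523.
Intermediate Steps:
((36/33 - 34/(-4)) + 115)² = ((36*(1/33) - 34*(-¼)) + 115)² = ((12/11 + 17/2) + 115)² = (211/22 + 115)² = (2741/22)² = 7513081/484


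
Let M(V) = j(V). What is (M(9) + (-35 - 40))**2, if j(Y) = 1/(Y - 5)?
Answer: 89401/16 ≈ 5587.6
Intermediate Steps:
j(Y) = 1/(-5 + Y)
M(V) = 1/(-5 + V)
(M(9) + (-35 - 40))**2 = (1/(-5 + 9) + (-35 - 40))**2 = (1/4 - 75)**2 = (-299/4)**2 = 89401/16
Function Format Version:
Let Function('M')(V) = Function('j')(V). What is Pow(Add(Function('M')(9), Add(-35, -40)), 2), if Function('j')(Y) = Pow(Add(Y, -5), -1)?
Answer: Rational(89401, 16) ≈ 5587.6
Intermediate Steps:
Function('j')(Y) = Pow(Add(-5, Y), -1)
Function('M')(V) = Pow(Add(-5, V), -1)
Pow(Add(Function('M')(9), Add(-35, -40)), 2) = Pow(Add(Pow(Add(-5, 9), -1), Add(-35, -40)), 2) = Pow(Add(Pow(4, -1), -75), 2) = Pow(Add(Rational(1, 4), -75), 2) = Pow(Rational(-299, 4), 2) = Rational(89401, 16)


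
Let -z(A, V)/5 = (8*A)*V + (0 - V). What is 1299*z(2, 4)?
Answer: -389700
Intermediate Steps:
z(A, V) = 5*V - 40*A*V (z(A, V) = -5*((8*A)*V + (0 - V)) = -5*(8*A*V - V) = -5*(-V + 8*A*V) = 5*V - 40*A*V)
1299*z(2, 4) = 1299*(5*4*(1 - 8*2)) = 1299*(5*4*(1 - 16)) = 1299*(5*4*(-15)) = 1299*(-300) = -389700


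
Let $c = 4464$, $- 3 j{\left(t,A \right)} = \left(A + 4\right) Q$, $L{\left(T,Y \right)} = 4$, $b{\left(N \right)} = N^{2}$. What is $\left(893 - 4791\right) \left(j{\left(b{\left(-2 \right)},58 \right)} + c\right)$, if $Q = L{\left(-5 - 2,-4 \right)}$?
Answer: $- \frac{51235312}{3} \approx -1.7078 \cdot 10^{7}$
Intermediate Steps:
$Q = 4$
$j{\left(t,A \right)} = - \frac{16}{3} - \frac{4 A}{3}$ ($j{\left(t,A \right)} = - \frac{\left(A + 4\right) 4}{3} = - \frac{\left(4 + A\right) 4}{3} = - \frac{16 + 4 A}{3} = - \frac{16}{3} - \frac{4 A}{3}$)
$\left(893 - 4791\right) \left(j{\left(b{\left(-2 \right)},58 \right)} + c\right) = \left(893 - 4791\right) \left(\left(- \frac{16}{3} - \frac{232}{3}\right) + 4464\right) = - 3898 \left(\left(- \frac{16}{3} - \frac{232}{3}\right) + 4464\right) = - 3898 \left(- \frac{248}{3} + 4464\right) = \left(-3898\right) \frac{13144}{3} = - \frac{51235312}{3}$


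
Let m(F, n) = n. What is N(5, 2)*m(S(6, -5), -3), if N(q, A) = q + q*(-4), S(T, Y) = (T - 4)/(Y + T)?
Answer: 45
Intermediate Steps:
S(T, Y) = (-4 + T)/(T + Y)
N(q, A) = -3*q (N(q, A) = q - 4*q = -3*q)
N(5, 2)*m(S(6, -5), -3) = -3*5*(-3) = -15*(-3) = 45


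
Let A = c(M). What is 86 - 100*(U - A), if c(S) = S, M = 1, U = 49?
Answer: -4714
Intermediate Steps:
A = 1
86 - 100*(U - A) = 86 - 100*(49 - 1*1) = 86 - 100*(49 - 1) = 86 - 100*48 = 86 - 4800 = -4714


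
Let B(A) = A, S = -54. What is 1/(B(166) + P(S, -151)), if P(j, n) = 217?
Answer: 1/383 ≈ 0.0026110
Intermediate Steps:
1/(B(166) + P(S, -151)) = 1/(166 + 217) = 1/383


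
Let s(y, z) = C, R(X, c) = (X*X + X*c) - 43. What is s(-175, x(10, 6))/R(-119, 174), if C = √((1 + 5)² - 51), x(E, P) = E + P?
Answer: -I*√15/6588 ≈ -0.00058788*I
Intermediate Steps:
R(X, c) = -43 + X² + X*c (R(X, c) = (X² + X*c) - 43 = -43 + X² + X*c)
C = I*√15 (C = √(6² - 51) = √(36 - 51) = √(-15) = I*√15 ≈ 3.873*I)
s(y, z) = I*√15
s(-175, x(10, 6))/R(-119, 174) = (I*√15)/(-43 + (-119)² - 119*174) = (I*√15)/(-43 + 14161 - 20706) = (I*√15)/(-6588) = (I*√15)*(-1/6588) = -I*√15/6588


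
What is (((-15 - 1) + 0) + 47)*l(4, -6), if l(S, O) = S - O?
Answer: 310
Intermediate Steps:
(((-15 - 1) + 0) + 47)*l(4, -6) = (((-15 - 1) + 0) + 47)*(4 - 1*(-6)) = ((-16 + 0) + 47)*(4 + 6) = (-16 + 47)*10 = 31*10 = 310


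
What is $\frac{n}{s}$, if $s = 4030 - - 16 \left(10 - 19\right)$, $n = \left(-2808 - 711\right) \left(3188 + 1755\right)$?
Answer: $- \frac{17394417}{3886} \approx -4476.2$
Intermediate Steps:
$n = -17394417$ ($n = \left(-3519\right) 4943 = -17394417$)
$s = 3886$ ($s = 4030 - \left(-16\right) \left(-9\right) = 4030 - 144 = 3886$)
$\frac{n}{s} = - \frac{17394417}{3886}$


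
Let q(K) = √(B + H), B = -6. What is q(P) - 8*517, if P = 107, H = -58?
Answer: -4136 + 8*I ≈ -4136.0 + 8.0*I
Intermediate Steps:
q(K) = 8*I (q(K) = √(-6 - 58) = √(-64) = 8*I)
q(P) - 8*517 = 8*I - 8*517 = 8*I - 4136 = -4136 + 8*I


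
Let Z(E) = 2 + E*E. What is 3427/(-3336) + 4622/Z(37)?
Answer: 1191175/508184 ≈ 2.3440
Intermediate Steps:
Z(E) = 2 + E²
3427/(-3336) + 4622/Z(37) = 3427/(-3336) + 4622/(2 + 37²) = 3427*(-1/3336) + 4622/(2 + 1369) = -3427/3336 + 4622/1371 = 1191175/508184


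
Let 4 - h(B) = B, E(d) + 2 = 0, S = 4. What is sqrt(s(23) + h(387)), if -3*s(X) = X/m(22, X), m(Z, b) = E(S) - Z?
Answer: I*sqrt(55106)/12 ≈ 19.562*I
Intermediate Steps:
E(d) = -2 (E(d) = -2 + 0 = -2)
m(Z, b) = -2 - Z
s(X) = X/72 (s(X) = -X/(3*(-2 - 1*22)) = -X/(3*(-2 - 22)) = -X/(3*(-24)) = -X*(-1)/(3*24) = -(-1)*X/72 = X/72)
h(B) = 4 - B
sqrt(s(23) + h(387)) = sqrt((1/72)*23 + (4 - 1*387)) = sqrt(23/72 + (4 - 387)) = sqrt(23/72 - 383) = sqrt(-27553/72) = I*sqrt(55106)/12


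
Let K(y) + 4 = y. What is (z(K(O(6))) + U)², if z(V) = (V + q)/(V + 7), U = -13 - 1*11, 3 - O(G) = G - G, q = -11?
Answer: 676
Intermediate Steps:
O(G) = 3 (O(G) = 3 - (G - G) = 3 - 1*0 = 3 + 0 = 3)
K(y) = -4 + y
U = -24 (U = -13 - 11 = -24)
z(V) = (-11 + V)/(7 + V) (z(V) = (V - 11)/(V + 7) = (-11 + V)/(7 + V))
(z(K(O(6))) + U)² = ((-11 + (-4 + 3))/(7 + (-4 + 3)) - 24)² = ((-11 - 1)/(7 - 1) - 24)² = (-12/6 - 24)² = ((⅙)*(-12) - 24)² = (-2 - 24)² = (-26)² = 676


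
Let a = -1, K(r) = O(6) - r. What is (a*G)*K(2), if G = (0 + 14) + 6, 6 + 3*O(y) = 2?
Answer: 200/3 ≈ 66.667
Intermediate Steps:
O(y) = -4/3 (O(y) = -2 + (⅓)*2 = -2 + ⅔ = -4/3)
G = 20 (G = 14 + 6 = 20)
K(r) = -4/3 - r
(a*G)*K(2) = (-1*20)*(-4/3 - 1*2) = -20*(-4/3 - 2) = -20*(-10/3) = 200/3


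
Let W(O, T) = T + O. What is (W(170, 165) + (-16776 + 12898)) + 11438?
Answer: 7895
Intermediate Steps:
W(O, T) = O + T
(W(170, 165) + (-16776 + 12898)) + 11438 = ((170 + 165) + (-16776 + 12898)) + 11438 = (335 - 3878) + 11438 = -3543 + 11438 = 7895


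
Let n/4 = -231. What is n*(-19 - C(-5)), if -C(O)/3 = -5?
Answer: 31416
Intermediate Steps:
n = -924 (n = 4*(-231) = -924)
C(O) = 15 (C(O) = -3*(-5) = 15)
n*(-19 - C(-5)) = -924*(-19 - 1*15) = -924*(-19 - 15) = -924*(-34) = 31416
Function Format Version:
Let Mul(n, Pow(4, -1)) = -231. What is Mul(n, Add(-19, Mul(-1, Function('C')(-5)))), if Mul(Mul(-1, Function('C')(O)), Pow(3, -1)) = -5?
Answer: 31416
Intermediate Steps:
n = -924 (n = Mul(4, -231) = -924)
Function('C')(O) = 15 (Function('C')(O) = Mul(-3, -5) = 15)
Mul(n, Add(-19, Mul(-1, Function('C')(-5)))) = Mul(-924, Add(-19, Mul(-1, 15))) = Mul(-924, Add(-19, -15)) = Mul(-924, -34) = 31416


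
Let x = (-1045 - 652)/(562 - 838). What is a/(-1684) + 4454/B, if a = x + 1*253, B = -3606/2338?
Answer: -806710632253/279335184 ≈ -2888.0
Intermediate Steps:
B = -1803/1169 (B = -3606*1/2338 = -1803/1169 ≈ -1.5423)
x = 1697/276 (x = -1697/(-276) = -1697*(-1/276) = 1697/276 ≈ 6.1486)
a = 71525/276 (a = 1697/276 + 1*253 = 1697/276 + 253 = 71525/276 ≈ 259.15)
a/(-1684) + 4454/B = (71525/276)/(-1684) + 4454/(-1803/1169) = (71525/276)*(-1/1684) + 4454*(-1169/1803) = -71525/464784 - 5206726/1803 = -806710632253/279335184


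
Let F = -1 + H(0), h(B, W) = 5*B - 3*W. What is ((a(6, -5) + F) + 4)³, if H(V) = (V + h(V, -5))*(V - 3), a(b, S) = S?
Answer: -103823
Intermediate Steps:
h(B, W) = -3*W + 5*B
H(V) = (-3 + V)*(15 + 6*V) (H(V) = (V + (-3*(-5) + 5*V))*(V - 3) = (V + (15 + 5*V))*(-3 + V) = (15 + 6*V)*(-3 + V) = (-3 + V)*(15 + 6*V))
F = -46 (F = -1 + (-45 - 3*0 + 6*0²) = -1 + (-45 + 0 + 6*0) = -1 + (-45 + 0 + 0) = -1 - 45 = -46)
((a(6, -5) + F) + 4)³ = ((-5 - 46) + 4)³ = (-51 + 4)³ = (-47)³ = -103823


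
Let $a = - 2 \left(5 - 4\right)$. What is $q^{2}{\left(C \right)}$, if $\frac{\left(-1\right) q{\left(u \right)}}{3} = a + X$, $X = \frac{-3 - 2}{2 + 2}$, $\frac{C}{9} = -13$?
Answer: $\frac{1521}{16} \approx 95.063$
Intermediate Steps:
$a = -2$ ($a = \left(-2\right) 1 = -2$)
$C = -117$ ($C = 9 \left(-13\right) = -117$)
$X = - \frac{5}{4} \approx -1.25$
$q{\left(u \right)} = \frac{39}{4}$ ($q{\left(u \right)} = - 3 \left(-2 - \frac{5}{4}\right) = \left(-3\right) \left(- \frac{13}{4}\right) = \frac{39}{4}$)
$q^{2}{\left(C \right)} = \left(\frac{39}{4}\right)^{2} = \frac{1521}{16}$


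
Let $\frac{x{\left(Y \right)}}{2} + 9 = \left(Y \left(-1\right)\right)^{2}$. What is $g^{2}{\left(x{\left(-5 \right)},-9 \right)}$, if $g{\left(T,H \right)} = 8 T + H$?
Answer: $61009$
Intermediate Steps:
$x{\left(Y \right)} = -18 + 2 Y^{2}$ ($x{\left(Y \right)} = -18 + 2 \left(Y \left(-1\right)\right)^{2} = -18 + 2 \left(- Y\right)^{2} = -18 + 2 Y^{2}$)
$g{\left(T,H \right)} = H + 8 T$
$g^{2}{\left(x{\left(-5 \right)},-9 \right)} = \left(-9 + 8 \left(-18 + 2 \left(-5\right)^{2}\right)\right)^{2} = \left(-9 + 8 \left(-18 + 2 \cdot 25\right)\right)^{2} = \left(-9 + 8 \left(-18 + 50\right)\right)^{2} = \left(-9 + 8 \cdot 32\right)^{2} = \left(-9 + 256\right)^{2} = 247^{2} = 61009$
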